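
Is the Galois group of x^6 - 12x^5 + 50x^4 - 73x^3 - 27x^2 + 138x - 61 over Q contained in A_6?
The polynomial is irreducible of degree 6 over Q. Its discriminant is 30991489 = 5567^2, a perfect square. A Galois group lies in the alternating group exactly when the discriminant is a square in Q, so the Galois group (PSL(2,5)) is contained in A_6.

Yes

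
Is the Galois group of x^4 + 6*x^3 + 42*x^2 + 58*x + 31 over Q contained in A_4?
The polynomial is irreducible of degree 4 over Q. Its discriminant is 121705024 = 11032^2, a perfect square. A Galois group lies in the alternating group exactly when the discriminant is a square in Q, so the Galois group (A_4) is contained in A_4.

Yes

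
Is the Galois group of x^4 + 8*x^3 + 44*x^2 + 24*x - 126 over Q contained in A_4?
The polynomial is irreducible of degree 4 over Q. Its discriminant is -3143927808, which is not a perfect square. A Galois group lies in the alternating group exactly when the discriminant is a square in Q, so the Galois group (D_4) is not contained in A_4.

No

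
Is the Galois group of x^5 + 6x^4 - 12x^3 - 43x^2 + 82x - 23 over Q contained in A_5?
The polynomial is irreducible of degree 5 over Q. Its discriminant is 14320669561 = 119669^2, a perfect square. A Galois group lies in the alternating group exactly when the discriminant is a square in Q, so the Galois group (C_5) is contained in A_5.

Yes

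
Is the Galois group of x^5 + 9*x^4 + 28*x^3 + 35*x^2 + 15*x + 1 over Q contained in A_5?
Yes

The polynomial is irreducible of degree 5 over Q. Its discriminant is 14641 = 121^2, a perfect square. A Galois group lies in the alternating group exactly when the discriminant is a square in Q, so the Galois group (C_5) is contained in A_5.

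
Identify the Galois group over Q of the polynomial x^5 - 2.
The polynomial f is an irreducible quintic over Q, so G = Gal(f/Q) is a transitive subgroup of S_5: one of C_5 (5T1, order 5), D_5 (5T2, order 10), F_20 (5T3, order 20), A_5 (5T4, order 60) or S_5 (5T5, order 120). The discriminant of f is 50000, which is not a perfect square, so G is not contained in A_5. The transitive groups of degree 5 not contained in A_5 are: F_20 (5T3, order 20), S_5 (5T5, order 120). By Dedekind's theorem, for a prime p not dividing disc(f) the degrees of the irreducible factors of f mod p form the cycle type of an element of G. Factoring f modulo the 18 such primes p <= 71 (skipping 2, 5, which divide the discriminant), each new pattern first appears at: mod 3: f = (x + 1)(x^4 + 2x^3 + x^2 + 2x + 1), pattern 4+1; mod 11: f = (x^5 + 9), pattern 5; mod 19: f = (x + 4)(x^2 + 16x + 16)(x^2 + 18x + 16), pattern 2+2+1. No other pattern occurs in this range, so the set of observed cycle types is {4+1, 5, 2+2+1}. The candidates containing elements of all these cycle types are F_20 (5T3) of order 20, S_5 (5T5) of order 120; the others are excluded. The observed types are precisely the cycle types that occur in F_20 (5T3) (apart from the identity). Each of the other remaining candidates has further cycle types, and by the Chebotarev density theorem the matching factorization patterns would occur for a proportion of primes equal to their share of the group: S_5 (5T5) additionally contains elements of type 3+2, 3+1+1, 2+1+1+1 (50 of its 120 elements, about 42% of primes). None of the 18 primes tested shows any such pattern (for each of these groups the chance of that is below 10^-4), which rules them out. Hence G = F_20 (5T3), of order 20.

F_20, the Frobenius group of order 20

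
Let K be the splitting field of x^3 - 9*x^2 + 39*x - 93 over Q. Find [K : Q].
The degree of the splitting field over Q equals the order of the Galois group, so first determine the group. The polynomial is an irreducible cubic over Q and its discriminant is -31212, which is not a perfect square. For an irreducible cubic, a non-square discriminant gives Galois group S_3. The Galois group S_3 (3T2) has order 6, so the splitting field has degree 6 over Q.

6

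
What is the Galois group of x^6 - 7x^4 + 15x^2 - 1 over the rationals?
The polynomial f is an irreducible sextic over Q, so G = Gal(f/Q) is one of the 16 transitive subgroups 6T1, ..., 6T16 of S_6. The discriminant of f is 251920384 = 15872^2, a perfect square, so G is contained in A_6. The transitive groups of degree 6 contained in A_6 are: A_4 (6T4, order 12), S_4 (6T7, order 24), (C_3 x C_3) : C_4 (6T10, order 36), PSL(2,5) (6T12, order 60), A_6 (6T15, order 360). By Dedekind's theorem, for a prime p not dividing disc(f) the degrees of the irreducible factors of f mod p form the cycle type of an element of G. Factoring f modulo the 79 such primes p <= 419 (skipping 2, 31, which divide the discriminant), each new pattern first appears at: mod 3: f = (x^2 + 1)(x^4 + x^2 + 2), pattern 4+2; mod 5: f = (x^3 + 2x^2 + x + 4)(x^3 + 3x^2 + x + 1), pattern 3+3; mod 11: f = (x + 2)(x + 9)(x^2 + 2x + 6)(x^2 + 9x + 6), pattern 2+2+1+1; mod 67: f = (x + 6)(x + 20)(x + 24)(x + 43)(x + 47)(x + 61), pattern 1+1+1+1+1+1. No other pattern occurs in this range, so the set of observed cycle types is {4+2, 3+3, 2+2+1+1, 1+1+1+1+1+1}. The candidates containing elements of all these cycle types are S_4 (6T7) of order 24, (C_3 x C_3) : C_4 (6T10) of order 36, A_6 (6T15) of order 360; the others are excluded. The observed types are precisely the cycle types that occur in S_4 (6T7). Each of the other remaining candidates has further cycle types, and by the Chebotarev density theorem the matching factorization patterns would occur for a proportion of primes equal to their share of the group: (C_3 x C_3) : C_4 (6T10) additionally contains elements of type 3+1+1+1 (4 of its 36 elements, about 11% of primes); A_6 (6T15) additionally contains elements of type 5+1, 3+1+1+1 (184 of its 360 elements, about 51% of primes). None of the 79 primes tested shows any such pattern (for each of these groups the chance of that is below 10^-4), which rules them out. Hence G = S_4 (6T7), of order 24.

6T7: S_4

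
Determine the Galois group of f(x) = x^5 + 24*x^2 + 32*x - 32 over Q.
The polynomial f is an irreducible quintic over Q, so G = Gal(f/Q) is a transitive subgroup of S_5: one of C_5 (5T1, order 5), D_5 (5T2, order 10), F_20 (5T3, order 20), A_5 (5T4, order 60) or S_5 (5T5, order 120). The discriminant of f is 57907609600 = 240640^2, a perfect square, so G is contained in A_5. The transitive groups of degree 5 contained in A_5 are: C_5 (5T1, order 5), D_5 (5T2, order 10), A_5 (5T4, order 60). By Dedekind's theorem, for a prime p not dividing disc(f) the degrees of the irreducible factors of f mod p form the cycle type of an element of G. Factoring f modulo the 23 such primes p <= 101 (skipping 2, 5, 47, which divide the discriminant), each new pattern first appears at: mod 3: f = (x^5 + 2x + 1), pattern 5; mod 11: f = (x + 5)(x^2 + 7x + 9)(x^2 + 10x + 1), pattern 2+2+1; mod 83: f = (x + 21)(x + 44)(x + 48)(x + 61)(x + 75), pattern 1+1+1+1+1. No other pattern occurs in this range, so the set of observed cycle types is {5, 2+2+1, 1+1+1+1+1}. The candidates containing elements of all these cycle types are D_5 (5T2) of order 10, A_5 (5T4) of order 60; the others are excluded. The observed types are precisely the cycle types that occur in D_5 (5T2). Each of the other remaining candidates has further cycle types, and by the Chebotarev density theorem the matching factorization patterns would occur for a proportion of primes equal to their share of the group: A_5 (5T4) additionally contains elements of type 3+1+1 (20 of its 60 elements, about 33% of primes). None of the 23 primes tested shows any such pattern (for each of these groups the chance of that is below 10^-4), which rules them out. Hence G = D_5 (5T2), of order 10.

D_5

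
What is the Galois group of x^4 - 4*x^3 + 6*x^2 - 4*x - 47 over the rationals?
D_4, the dihedral group of order 8

The polynomial is an irreducible quartic over Q and its discriminant is -28311552, which is not a perfect square, so the Galois group is not contained in A_4. The resolvent cubic y^3 - 6*y^2 + 204*y - 392 has exactly one rational root, so the Galois group is C_4 or D_4. The quartic remains irreducible over Q(sqrt(disc)), so the group is D_4.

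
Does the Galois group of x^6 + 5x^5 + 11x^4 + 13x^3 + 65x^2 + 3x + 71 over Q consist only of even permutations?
No

The polynomial is irreducible of degree 6 over Q. Its discriminant is -423386583897823, which is not a perfect square. A Galois group lies in the alternating group exactly when the discriminant is a square in Q, so the Galois group (C_6) is not contained in A_6.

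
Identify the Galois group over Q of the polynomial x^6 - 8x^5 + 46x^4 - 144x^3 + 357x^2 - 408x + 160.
The polynomial f is an irreducible sextic over Q, so G = Gal(f/Q) is one of the 16 transitive subgroups 6T1, ..., 6T16 of S_6. The discriminant of f is -1579425998307328, which is not a perfect square, so G is not contained in A_6. The transitive groups of degree 6 not contained in A_6 are: C_6 (6T1, order 6), S_3 (6T2, order 6), D_6 (6T3, order 12), C_3 x S_3 (6T5, order 18), A_4 x C_2 (6T6, order 24), S_4 (6T8, order 24), S_3 x S_3 (6T9, order 36), S_4 x C_2 (6T11, order 48), (S_3 x S_3) : C_2 (6T13, order 72), PGL(2,5) (6T14, order 120), S_6 (6T16, order 720). By Dedekind's theorem, for a prime p not dividing disc(f) the degrees of the irreducible factors of f mod p form the cycle type of an element of G. Factoring f modulo the 27 such primes p <= 113 (skipping 2, 47, 61, which divide the discriminant), each new pattern first appears at: mod 3: f = (x^6 + x^5 + x^4 + 1), pattern 6; mod 5: f = (x)(x^2 + x + 2)(x^3 + x^2 + 3x + 1), pattern 3+2+1; mod 7: f = (x^2 + 5x + 2)(x^4 + x^3 + 4x^2 + 2x + 3), pattern 4+2; mod 17: f = (x^3 + 13x^2 + 5x + 6)(x^3 + 13x^2 + 8x + 4), pattern 3+3; mod 19: f = (x^2 + 16)(x^2 + 5x + 3)(x^2 + 6x + 16), pattern 2+2+2; mod 37: f = (x + 6)(x + 20)(x^2 + 13x + 13)(x^2 + 27x + 2), pattern 2+2+1+1; mod 41: f = (x + 9)(x + 30)(x + 39)(x^3 + 37x^2 + 2x + 24), pattern 3+1+1+1; mod 113: f = (x + 12)(x + 17)(x + 51)(x + 80)(x^2 + 58x + 85), pattern 2+1+1+1+1. No other pattern occurs in this range, so the set of observed cycle types is {6, 3+2+1, 4+2, 3+3, 2+2+2, 2+2+1+1, 3+1+1+1, 2+1+1+1+1}. The candidates containing elements of all these cycle types are (S_3 x S_3) : C_2 (6T13) of order 72, S_6 (6T16) of order 720; the others are excluded. The observed types are precisely the cycle types that occur in (S_3 x S_3) : C_2 (6T13) (apart from the identity). Each of the other remaining candidates has further cycle types, and by the Chebotarev density theorem the matching factorization patterns would occur for a proportion of primes equal to their share of the group: S_6 (6T16) additionally contains elements of type 5+1, 4+1+1 (234 of its 720 elements, about 32% of primes). None of the 27 primes tested shows any such pattern (for each of these groups the chance of that is below 10^-4), which rules them out. Hence G = (S_3 x S_3) : C_2 (6T13), of order 72.

(S_3 x S_3) : C_2 (order 72)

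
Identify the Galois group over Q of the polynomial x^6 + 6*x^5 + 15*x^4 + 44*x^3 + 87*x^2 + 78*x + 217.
The polynomial f is an irreducible sextic over Q, so G = Gal(f/Q) is one of the 16 transitive subgroups 6T1, ..., 6T16 of S_6. The discriminant of f is -190210142896128, which is not a perfect square, so G is not contained in A_6. The transitive groups of degree 6 not contained in A_6 are: C_6 (6T1, order 6), S_3 (6T2, order 6), D_6 (6T3, order 12), C_3 x S_3 (6T5, order 18), A_4 x C_2 (6T6, order 24), S_4 (6T8, order 24), S_3 x S_3 (6T9, order 36), S_4 x C_2 (6T11, order 48), (S_3 x S_3) : C_2 (6T13, order 72), PGL(2,5) (6T14, order 120), S_6 (6T16, order 720). By Dedekind's theorem, for a prime p not dividing disc(f) the degrees of the irreducible factors of f mod p form the cycle type of an element of G. Factoring f modulo the 33 such primes p <= 149 (skipping 2, 3, which divide the discriminant), each new pattern first appears at: mod 5: f = (x^6 + x^5 + 4x^3 + 2x^2 + 3x + 2), pattern 6; mod 7: f = (x)(x + 4)(x + 6)(x^3 + 3x^2 + 3x + 5), pattern 3+1+1+1; mod 17: f = (x^2 + 10)(x^2 + 11x + 4)(x^2 + 12x + 5), pattern 2+2+2; mod 19: f = (x^3 + 3x^2 + 3x + 10)(x^3 + 3x^2 + 3x + 16), pattern 3+3; mod 73: f = (x + 12)(x + 14)(x + 16)(x + 30)(x + 32)(x + 48), pattern 1+1+1+1+1+1. No other pattern occurs in this range, so the set of observed cycle types is {6, 3+1+1+1, 2+2+2, 3+3, 1+1+1+1+1+1}. The candidates containing elements of all these cycle types are C_3 x S_3 (6T5) of order 18, S_3 x S_3 (6T9) of order 36, (S_3 x S_3) : C_2 (6T13) of order 72, S_6 (6T16) of order 720; the others are excluded. The observed types are precisely the cycle types that occur in C_3 x S_3 (6T5). Each of the other remaining candidates has further cycle types, and by the Chebotarev density theorem the matching factorization patterns would occur for a proportion of primes equal to their share of the group: S_3 x S_3 (6T9) additionally contains elements of type 2+2+1+1 (9 of its 36 elements, about 25% of primes); (S_3 x S_3) : C_2 (6T13) additionally contains elements of type 4+2, 3+2+1, 2+2+1+1, 2+1+1+1+1 (45 of its 72 elements, about 62% of primes); S_6 (6T16) additionally contains elements of type 5+1, 4+2, 4+1+1, 3+2+1, 2+2+1+1, 2+1+1+1+1 (504 of its 720 elements, about 70% of primes). None of the 33 primes tested shows any such pattern (for each of these groups the chance of that is below 10^-4), which rules them out. Hence G = C_3 x S_3 (6T5), of order 18.

6T5: C_3 x S_3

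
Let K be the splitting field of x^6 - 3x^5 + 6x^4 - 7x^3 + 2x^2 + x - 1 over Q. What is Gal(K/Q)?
The polynomial f is an irreducible sextic over Q, so G = Gal(f/Q) is one of the 16 transitive subgroups 6T1, ..., 6T16 of S_6. The discriminant of f is 810448, which is not a perfect square, so G is not contained in A_6. The transitive groups of degree 6 not contained in A_6 are: C_6 (6T1, order 6), S_3 (6T2, order 6), D_6 (6T3, order 12), C_3 x S_3 (6T5, order 18), A_4 x C_2 (6T6, order 24), S_4 (6T8, order 24), S_3 x S_3 (6T9, order 36), S_4 x C_2 (6T11, order 48), (S_3 x S_3) : C_2 (6T13, order 72), PGL(2,5) (6T14, order 120), S_6 (6T16, order 720). By Dedekind's theorem, for a prime p not dividing disc(f) the degrees of the irreducible factors of f mod p form the cycle type of an element of G. Factoring f modulo the 22 such primes p <= 89 (skipping 2, 37, which divide the discriminant), each new pattern first appears at: mod 3: f = (x^3 + x^2 + x + 2)(x^3 + 2x^2 + 1), pattern 3+3; mod 5: f = (x^2 + 3)(x^2 + 3x + 4)(x^2 + 4x + 2), pattern 2+2+2; mod 17: f = (x + 1)(x + 15)(x^4 + 15x^3 + 6x^2 + 12x + 9), pattern 4+1+1; mod 67: f = (x + 4)(x + 62)(x^2 + 66x + 40)(x^2 + 66x + 50), pattern 2+2+1+1. No other pattern occurs in this range, so the set of observed cycle types is {3+3, 2+2+2, 4+1+1, 2+2+1+1}. The candidates containing elements of all these cycle types are S_4 (6T8) of order 24, S_4 x C_2 (6T11) of order 48, PGL(2,5) (6T14) of order 120, S_6 (6T16) of order 720; the others are excluded. The observed types are precisely the cycle types that occur in S_4 (6T8) (apart from the identity). Each of the other remaining candidates has further cycle types, and by the Chebotarev density theorem the matching factorization patterns would occur for a proportion of primes equal to their share of the group: S_4 x C_2 (6T11) additionally contains elements of type 6, 4+2, 2+1+1+1+1 (17 of its 48 elements, about 35% of primes); PGL(2,5) (6T14) additionally contains elements of type 6, 5+1 (44 of its 120 elements, about 37% of primes); S_6 (6T16) additionally contains elements of type 6, 5+1, 4+2, 3+2+1, 3+1+1+1, 2+1+1+1+1 (529 of its 720 elements, about 73% of primes). None of the 22 primes tested shows any such pattern (for each of these groups the chance of that is below 10^-4), which rules them out. Hence G = S_4 (6T8), of order 24.

S_4 (also written S4-)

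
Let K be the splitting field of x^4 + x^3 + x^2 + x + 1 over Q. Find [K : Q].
4

The degree of the splitting field over Q equals the order of the Galois group, so first determine the group. The polynomial is an irreducible quartic over Q and its discriminant is 125, which is not a perfect square, so the Galois group is not contained in A_4. The resolvent cubic y^3 - y^2 - 3*y + 2 has exactly one rational root, so the Galois group is C_4 or D_4. The quartic becomes reducible over Q(sqrt(disc)), so the group is C_4. The Galois group C_4 (4T1) has order 4, so the splitting field has degree 4 over Q.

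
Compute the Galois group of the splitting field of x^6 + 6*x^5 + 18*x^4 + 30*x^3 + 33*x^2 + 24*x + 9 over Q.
6T14: PGL(2,5)

The polynomial f is an irreducible sextic over Q, so G = Gal(f/Q) is one of the 16 transitive subgroups 6T1, ..., 6T16 of S_6. The discriminant of f is -16003008, which is not a perfect square, so G is not contained in A_6. The transitive groups of degree 6 not contained in A_6 are: C_6 (6T1, order 6), S_3 (6T2, order 6), D_6 (6T3, order 12), C_3 x S_3 (6T5, order 18), A_4 x C_2 (6T6, order 24), S_4 (6T8, order 24), S_3 x S_3 (6T9, order 36), S_4 x C_2 (6T11, order 48), (S_3 x S_3) : C_2 (6T13, order 72), PGL(2,5) (6T14, order 120), S_6 (6T16, order 720). By Dedekind's theorem, for a prime p not dividing disc(f) the degrees of the irreducible factors of f mod p form the cycle type of an element of G. Factoring f modulo the 21 such primes p <= 89 (skipping 2, 3, 7, which divide the discriminant), each new pattern first appears at: mod 5: f = (x^6 + x^5 + 3x^4 + 3x^2 + 4x + 4), pattern 6; mod 11: f = (x + 10)(x^5 + 7x^4 + 3x^3 + 2), pattern 5+1; mod 13: f = (x + 2)(x + 6)(x^4 + 11x^3 + 9x^2 + 8x + 4), pattern 4+1+1; mod 23: f = (x + 4)(x + 8)(x^2 + 7x + 8)(x^2 + 10x + 3), pattern 2+2+1+1; mod 43: f = (x^3 + 22x^2 + 20x + 21)(x^3 + 27x^2 + 6x + 25), pattern 3+3; mod 61: f = (x^2 + 34x + 5)(x^2 + 45x + 56)(x^2 + 49x + 46), pattern 2+2+2. No other pattern occurs in this range, so the set of observed cycle types is {6, 5+1, 4+1+1, 2+2+1+1, 3+3, 2+2+2}. The candidates containing elements of all these cycle types are PGL(2,5) (6T14) of order 120, S_6 (6T16) of order 720; the others are excluded. The observed types are precisely the cycle types that occur in PGL(2,5) (6T14) (apart from the identity). Each of the other remaining candidates has further cycle types, and by the Chebotarev density theorem the matching factorization patterns would occur for a proportion of primes equal to their share of the group: S_6 (6T16) additionally contains elements of type 4+2, 3+2+1, 3+1+1+1, 2+1+1+1+1 (265 of its 720 elements, about 37% of primes). None of the 21 primes tested shows any such pattern (for each of these groups the chance of that is below 10^-4), which rules them out. Hence G = PGL(2,5) (6T14), of order 120.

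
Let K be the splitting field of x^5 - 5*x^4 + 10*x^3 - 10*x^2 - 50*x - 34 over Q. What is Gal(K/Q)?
A_5, the alternating group on 5 letters

The polynomial f is an irreducible quintic over Q, so G = Gal(f/Q) is a transitive subgroup of S_5: one of C_5 (5T1, order 5), D_5 (5T2, order 10), F_20 (5T3, order 20), A_5 (5T4, order 60) or S_5 (5T5, order 120). The discriminant of f is 58564000000 = 242000^2, a perfect square, so G is contained in A_5. The transitive groups of degree 5 contained in A_5 are: C_5 (5T1, order 5), D_5 (5T2, order 10), A_5 (5T4, order 60). By Dedekind's theorem, for a prime p not dividing disc(f) the degrees of the irreducible factors of f mod p form the cycle type of an element of G. Factoring f modulo the 3 such primes p <= 13 (skipping 2, 5, 11, which divide the discriminant), each new pattern first appears at: mod 3: f = (x^5 + x^4 + x^3 + 2x^2 + x + 2), pattern 5; mod 13: f = (x + 4)(x + 6)(x^3 + 11x^2 + 6x + 4), pattern 3+1+1. No other pattern occurs in this range, so the set of observed cycle types is {5, 3+1+1}. Among the candidates above, the only group containing elements of all these cycle types is A_5 (5T4) — each of C_5 (5T1), D_5 (5T2) lacks at least one of them. Hence G = A_5 (5T4), of order 60.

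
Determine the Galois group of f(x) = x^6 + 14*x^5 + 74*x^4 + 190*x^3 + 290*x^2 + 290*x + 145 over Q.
(C_3 x C_3) : C_4, the transitive group 6T10 of order 36

The polynomial f is an irreducible sextic over Q, so G = Gal(f/Q) is one of the 16 transitive subgroups 6T1, ..., 6T16 of S_6. The discriminant of f is 90962560000 = 301600^2, a perfect square, so G is contained in A_6. The transitive groups of degree 6 contained in A_6 are: A_4 (6T4, order 12), S_4 (6T7, order 24), (C_3 x C_3) : C_4 (6T10, order 36), PSL(2,5) (6T12, order 60), A_6 (6T15, order 360). By Dedekind's theorem, for a prime p not dividing disc(f) the degrees of the irreducible factors of f mod p form the cycle type of an element of G. Factoring f modulo the 19 such primes p <= 83 (skipping 2, 5, 13, 29, which divide the discriminant), each new pattern first appears at: mod 3: f = (x^2 + 1)(x^4 + 2x^3 + x^2 + 2x + 1), pattern 4+2; mod 11: f = (x^3 + 4x^2 + 7x + 7)(x^3 + 10x^2 + 5x + 5), pattern 3+3; mod 19: f = (x + 3)(x + 6)(x^2 + 2x + 10)(x^2 + 3x + 14), pattern 2+2+1+1; mod 61: f = (x + 32)(x + 39)(x + 49)(x^3 + 16x^2 + 15x + 15), pattern 3+1+1+1. No other pattern occurs in this range, so the set of observed cycle types is {4+2, 3+3, 2+2+1+1, 3+1+1+1}. The candidates containing elements of all these cycle types are (C_3 x C_3) : C_4 (6T10) of order 36, A_6 (6T15) of order 360; the others are excluded. The observed types are precisely the cycle types that occur in (C_3 x C_3) : C_4 (6T10) (apart from the identity). Each of the other remaining candidates has further cycle types, and by the Chebotarev density theorem the matching factorization patterns would occur for a proportion of primes equal to their share of the group: A_6 (6T15) additionally contains elements of type 5+1 (144 of its 360 elements, about 40% of primes). None of the 19 primes tested shows any such pattern (for each of these groups the chance of that is below 10^-4), which rules them out. Hence G = (C_3 x C_3) : C_4 (6T10), of order 36.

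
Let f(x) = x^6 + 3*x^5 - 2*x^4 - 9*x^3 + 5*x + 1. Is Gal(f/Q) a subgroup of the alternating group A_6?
The polynomial is irreducible of degree 6 over Q. Its discriminant is 810448, which is not a perfect square. A Galois group lies in the alternating group exactly when the discriminant is a square in Q, so the Galois group (S_3) is not contained in A_6.

No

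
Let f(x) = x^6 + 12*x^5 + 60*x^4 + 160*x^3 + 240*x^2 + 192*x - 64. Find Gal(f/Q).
D_6, the dihedral group of order 12

The polynomial f is an irreducible sextic over Q, so G = Gal(f/Q) is one of the 16 transitive subgroups 6T1, ..., 6T16 of S_6. The discriminant of f is 1603087953297408, which is not a perfect square, so G is not contained in A_6. The transitive groups of degree 6 not contained in A_6 are: C_6 (6T1, order 6), S_3 (6T2, order 6), D_6 (6T3, order 12), C_3 x S_3 (6T5, order 18), A_4 x C_2 (6T6, order 24), S_4 (6T8, order 24), S_3 x S_3 (6T9, order 36), S_4 x C_2 (6T11, order 48), (S_3 x S_3) : C_2 (6T13, order 72), PGL(2,5) (6T14, order 120), S_6 (6T16, order 720). By Dedekind's theorem, for a prime p not dividing disc(f) the degrees of the irreducible factors of f mod p form the cycle type of an element of G. Factoring f modulo the 79 such primes p <= 419 (skipping 2, 3, which divide the discriminant), each new pattern first appears at: mod 5: f = (x^2 + x + 1)(x^2 + 2x + 3)(x^2 + 4x + 2), pattern 2+2+2; mod 7: f = (x^3 + 6x^2 + 5x + 4)(x^3 + 6x^2 + 5x + 5), pattern 3+3; mod 13: f = (x^6 + 12x^5 + 8x^4 + 4x^3 + 6x^2 + 10x + 1), pattern 6; mod 17: f = (x + 9)(x + 12)(x^2 + 11x + 16)(x^2 + 14x + 5), pattern 2+2+1+1; mod 31: f = (x + 6)(x + 9)(x + 13)(x + 22)(x + 26)(x + 29), pattern 1+1+1+1+1+1. No other pattern occurs in this range, so the set of observed cycle types is {2+2+2, 3+3, 6, 2+2+1+1, 1+1+1+1+1+1}. The candidates containing elements of all these cycle types are D_6 (6T3) of order 12, A_4 x C_2 (6T6) of order 24, S_3 x S_3 (6T9) of order 36, S_4 x C_2 (6T11) of order 48, (S_3 x S_3) : C_2 (6T13) of order 72, PGL(2,5) (6T14) of order 120, S_6 (6T16) of order 720; the others are excluded. The observed types are precisely the cycle types that occur in D_6 (6T3). Each of the other remaining candidates has further cycle types, and by the Chebotarev density theorem the matching factorization patterns would occur for a proportion of primes equal to their share of the group: A_4 x C_2 (6T6) additionally contains elements of type 2+1+1+1+1 (3 of its 24 elements, about 12% of primes); S_3 x S_3 (6T9) additionally contains elements of type 3+1+1+1 (4 of its 36 elements, about 11% of primes); S_4 x C_2 (6T11) additionally contains elements of type 4+2, 4+1+1, 2+1+1+1+1 (15 of its 48 elements, about 31% of primes); (S_3 x S_3) : C_2 (6T13) additionally contains elements of type 4+2, 3+2+1, 3+1+1+1, 2+1+1+1+1 (40 of its 72 elements, about 56% of primes); PGL(2,5) (6T14) additionally contains elements of type 5+1, 4+1+1 (54 of its 120 elements, about 45% of primes); S_6 (6T16) additionally contains elements of type 5+1, 4+2, 4+1+1, 3+2+1, 3+1+1+1, 2+1+1+1+1 (499 of its 720 elements, about 69% of primes). None of the 79 primes tested shows any such pattern (for each of these groups the chance of that is below 10^-4), which rules them out. Hence G = D_6 (6T3), of order 12.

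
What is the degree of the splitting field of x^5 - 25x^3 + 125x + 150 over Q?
20

The degree of the splitting field over Q equals the order of the Galois group, so first determine the group. The polynomial f is an irreducible quintic over Q, so G = Gal(f/Q) is a transitive subgroup of S_5: one of C_5 (5T1, order 5), D_5 (5T2, order 10), F_20 (5T3, order 20), A_5 (5T4, order 60) or S_5 (5T5, order 120). The discriminant of f is 312500000000, which is not a perfect square, so G is not contained in A_5. The transitive groups of degree 5 not contained in A_5 are: F_20 (5T3, order 20), S_5 (5T5, order 120). By Dedekind's theorem, for a prime p not dividing disc(f) the degrees of the irreducible factors of f mod p form the cycle type of an element of G. Factoring f modulo the 18 such primes p <= 71 (skipping 2, 5, which divide the discriminant), each new pattern first appears at: mod 3: f = (x)(x^4 + 2x^2 + 2), pattern 4+1; mod 11: f = (x^5 + 8x^3 + 4x + 7), pattern 5; mod 19: f = (x + 5)(x^2 + x + 9)(x^2 + 13x + 16), pattern 2+2+1; mod 31: f = (x + 6)(x + 13)(x + 20)(x + 26)(x + 28), pattern 1+1+1+1+1. No other pattern occurs in this range, so the set of observed cycle types is {4+1, 5, 2+2+1, 1+1+1+1+1}. The candidates containing elements of all these cycle types are F_20 (5T3) of order 20, S_5 (5T5) of order 120; the others are excluded. The observed types are precisely the cycle types that occur in F_20 (5T3). Each of the other remaining candidates has further cycle types, and by the Chebotarev density theorem the matching factorization patterns would occur for a proportion of primes equal to their share of the group: S_5 (5T5) additionally contains elements of type 3+2, 3+1+1, 2+1+1+1 (50 of its 120 elements, about 42% of primes). None of the 18 primes tested shows any such pattern (for each of these groups the chance of that is below 10^-4), which rules them out. Hence G = F_20 (5T3), of order 20. The Galois group F_20 (5T3) has order 20, so the splitting field has degree 20 over Q.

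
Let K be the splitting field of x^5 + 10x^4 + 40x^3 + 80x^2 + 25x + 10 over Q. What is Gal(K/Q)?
A_5

The polynomial f is an irreducible quintic over Q, so G = Gal(f/Q) is a transitive subgroup of S_5: one of C_5 (5T1, order 5), D_5 (5T2, order 10), F_20 (5T3, order 20), A_5 (5T4, order 60) or S_5 (5T5, order 120). The discriminant of f is 58564000000 = 242000^2, a perfect square, so G is contained in A_5. The transitive groups of degree 5 contained in A_5 are: C_5 (5T1, order 5), D_5 (5T2, order 10), A_5 (5T4, order 60). By Dedekind's theorem, for a prime p not dividing disc(f) the degrees of the irreducible factors of f mod p form the cycle type of an element of G. Factoring f modulo the 3 such primes p <= 13 (skipping 2, 5, 11, which divide the discriminant), each new pattern first appears at: mod 3: f = (x^5 + x^4 + x^3 + 2x^2 + x + 1), pattern 5; mod 13: f = (x + 8)(x + 10)(x^3 + 5x^2 + 5), pattern 3+1+1. No other pattern occurs in this range, so the set of observed cycle types is {5, 3+1+1}. Among the candidates above, the only group containing elements of all these cycle types is A_5 (5T4) — each of C_5 (5T1), D_5 (5T2) lacks at least one of them. Hence G = A_5 (5T4), of order 60.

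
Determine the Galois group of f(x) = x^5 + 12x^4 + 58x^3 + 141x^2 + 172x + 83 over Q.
The polynomial f is an irreducible quintic over Q, so G = Gal(f/Q) is a transitive subgroup of S_5: one of C_5 (5T1, order 5), D_5 (5T2, order 10), F_20 (5T3, order 20), A_5 (5T4, order 60) or S_5 (5T5, order 120). The discriminant of f is 2209 = 47^2, a perfect square, so G is contained in A_5. The transitive groups of degree 5 contained in A_5 are: C_5 (5T1, order 5), D_5 (5T2, order 10), A_5 (5T4, order 60). By Dedekind's theorem, for a prime p not dividing disc(f) the degrees of the irreducible factors of f mod p form the cycle type of an element of G. Factoring f modulo the 23 such primes p <= 89 (skipping 47, which divides the discriminant), each new pattern first appears at: mod 2: f = (x^5 + x^2 + 1), pattern 5; mod 5: f = (x + 1)(x^2 + 2x + 3)(x^2 + 4x + 1), pattern 2+2+1; mod 83: f = (x)(x + 56)(x + 62)(x + 70)(x + 73), pattern 1+1+1+1+1. No other pattern occurs in this range, so the set of observed cycle types is {5, 2+2+1, 1+1+1+1+1}. The candidates containing elements of all these cycle types are D_5 (5T2) of order 10, A_5 (5T4) of order 60; the others are excluded. The observed types are precisely the cycle types that occur in D_5 (5T2). Each of the other remaining candidates has further cycle types, and by the Chebotarev density theorem the matching factorization patterns would occur for a proportion of primes equal to their share of the group: A_5 (5T4) additionally contains elements of type 3+1+1 (20 of its 60 elements, about 33% of primes). None of the 23 primes tested shows any such pattern (for each of these groups the chance of that is below 10^-4), which rules them out. Hence G = D_5 (5T2), of order 10.

D_5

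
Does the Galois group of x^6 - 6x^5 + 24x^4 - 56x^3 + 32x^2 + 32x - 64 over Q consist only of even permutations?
No

The polynomial is irreducible of degree 6 over Q. Its discriminant is 870211913777152, which is not a perfect square. A Galois group lies in the alternating group exactly when the discriminant is a square in Q, so the Galois group (S_4) is not contained in A_6.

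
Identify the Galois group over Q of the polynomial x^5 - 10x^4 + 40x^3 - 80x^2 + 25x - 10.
The polynomial f is an irreducible quintic over Q, so G = Gal(f/Q) is a transitive subgroup of S_5: one of C_5 (5T1, order 5), D_5 (5T2, order 10), F_20 (5T3, order 20), A_5 (5T4, order 60) or S_5 (5T5, order 120). The discriminant of f is 58564000000 = 242000^2, a perfect square, so G is contained in A_5. The transitive groups of degree 5 contained in A_5 are: C_5 (5T1, order 5), D_5 (5T2, order 10), A_5 (5T4, order 60). By Dedekind's theorem, for a prime p not dividing disc(f) the degrees of the irreducible factors of f mod p form the cycle type of an element of G. Factoring f modulo the 3 such primes p <= 13 (skipping 2, 5, 11, which divide the discriminant), each new pattern first appears at: mod 3: f = (x^5 + 2x^4 + x^3 + x^2 + x + 2), pattern 5; mod 13: f = (x + 3)(x + 5)(x^3 + 8x^2 + 8), pattern 3+1+1. No other pattern occurs in this range, so the set of observed cycle types is {5, 3+1+1}. Among the candidates above, the only group containing elements of all these cycle types is A_5 (5T4) — each of C_5 (5T1), D_5 (5T2) lacks at least one of them. Hence G = A_5 (5T4), of order 60.

5T4: A_5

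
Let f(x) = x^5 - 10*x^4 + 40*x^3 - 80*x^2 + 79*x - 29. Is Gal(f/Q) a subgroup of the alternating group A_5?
The polynomial is irreducible of degree 5 over Q. Its discriminant is 2869, which is not a perfect square. A Galois group lies in the alternating group exactly when the discriminant is a square in Q, so the Galois group (S_5) is not contained in A_5.

No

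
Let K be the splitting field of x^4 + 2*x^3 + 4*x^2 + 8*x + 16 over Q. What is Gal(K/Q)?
C_4 (order 4)

The polynomial is an irreducible quartic over Q and its discriminant is 512000, which is not a perfect square, so the Galois group is not contained in A_4. The resolvent cubic y^3 - 4*y^2 - 48*y + 128 has exactly one rational root, so the Galois group is C_4 or D_4. The quartic becomes reducible over Q(sqrt(disc)), so the group is C_4.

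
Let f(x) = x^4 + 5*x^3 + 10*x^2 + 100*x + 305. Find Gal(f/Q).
4T1: C_4

The polynomial is an irreducible quartic over Q and its discriminant is 25425125, which is not a perfect square, so the Galois group is not contained in A_4. The resolvent cubic y^3 - 10*y^2 - 720*y - 5425 has exactly one rational root, so the Galois group is C_4 or D_4. The quartic becomes reducible over Q(sqrt(disc)), so the group is C_4.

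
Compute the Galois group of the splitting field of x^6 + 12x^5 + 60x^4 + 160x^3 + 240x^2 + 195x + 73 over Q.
The polynomial f is an irreducible sextic over Q, so G = Gal(f/Q) is one of the 16 transitive subgroups 6T1, ..., 6T16 of S_6. The discriminant of f is -9059283, which is not a perfect square, so G is not contained in A_6. The transitive groups of degree 6 not contained in A_6 are: C_6 (6T1, order 6), S_3 (6T2, order 6), D_6 (6T3, order 12), C_3 x S_3 (6T5, order 18), A_4 x C_2 (6T6, order 24), S_4 (6T8, order 24), S_3 x S_3 (6T9, order 36), S_4 x C_2 (6T11, order 48), (S_3 x S_3) : C_2 (6T13, order 72), PGL(2,5) (6T14, order 120), S_6 (6T16, order 720). By Dedekind's theorem, for a prime p not dividing disc(f) the degrees of the irreducible factors of f mod p form the cycle type of an element of G. Factoring f modulo the 28 such primes p <= 127 (skipping 3, 17, 43, which divide the discriminant), each new pattern first appears at: mod 2: f = (x^6 + x + 1), pattern 6; mod 7: f = (x + 1)(x^2 + 2)(x^3 + 4x^2 + 5x + 5), pattern 3+2+1; mod 11: f = (x^2 + 6x + 10)(x^4 + 6x^3 + 3x^2 + 5x + 4), pattern 4+2; mod 13: f = (x + 7)(x + 12)(x^2 + x + 4)(x^2 + 5x + 9), pattern 2+2+1+1; mod 61: f = (x + 4)(x + 6)(x + 12)(x + 23)(x^2 + 28x + 41), pattern 2+1+1+1+1; mod 97: f = (x + 12)(x + 14)(x + 51)(x^3 + 32x^2 + 79x + 72), pattern 3+1+1+1; mod 113: f = (x^2 + 8x + 22)(x^2 + 49x + 86)(x^2 + 68x + 91), pattern 2+2+2; mod 127: f = (x^3 + 45x^2 + 59x + 52)(x^3 + 94x^2 + 89x + 82), pattern 3+3. No other pattern occurs in this range, so the set of observed cycle types is {6, 3+2+1, 4+2, 2+2+1+1, 2+1+1+1+1, 3+1+1+1, 2+2+2, 3+3}. The candidates containing elements of all these cycle types are (S_3 x S_3) : C_2 (6T13) of order 72, S_6 (6T16) of order 720; the others are excluded. The observed types are precisely the cycle types that occur in (S_3 x S_3) : C_2 (6T13) (apart from the identity). Each of the other remaining candidates has further cycle types, and by the Chebotarev density theorem the matching factorization patterns would occur for a proportion of primes equal to their share of the group: S_6 (6T16) additionally contains elements of type 5+1, 4+1+1 (234 of its 720 elements, about 32% of primes). None of the 28 primes tested shows any such pattern (for each of these groups the chance of that is below 10^-4), which rules them out. Hence G = (S_3 x S_3) : C_2 (6T13), of order 72.

(S_3 x S_3) : C_2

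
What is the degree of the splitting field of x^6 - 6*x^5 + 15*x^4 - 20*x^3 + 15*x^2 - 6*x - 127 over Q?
12

The degree of the splitting field over Q equals the order of the Galois group, so first determine the group. The polynomial f is an irreducible sextic over Q, so G = Gal(f/Q) is one of the 16 transitive subgroups 6T1, ..., 6T16 of S_6. The discriminant of f is 1603087953297408, which is not a perfect square, so G is not contained in A_6. The transitive groups of degree 6 not contained in A_6 are: C_6 (6T1, order 6), S_3 (6T2, order 6), D_6 (6T3, order 12), C_3 x S_3 (6T5, order 18), A_4 x C_2 (6T6, order 24), S_4 (6T8, order 24), S_3 x S_3 (6T9, order 36), S_4 x C_2 (6T11, order 48), (S_3 x S_3) : C_2 (6T13, order 72), PGL(2,5) (6T14, order 120), S_6 (6T16, order 720). By Dedekind's theorem, for a prime p not dividing disc(f) the degrees of the irreducible factors of f mod p form the cycle type of an element of G. Factoring f modulo the 79 such primes p <= 419 (skipping 2, 3, which divide the discriminant), each new pattern first appears at: mod 5: f = (x^2 + 2)(x^2 + x + 1)(x^2 + 3x + 4), pattern 2+2+2; mod 7: f = (x^3 + 4x^2 + 3x + 2)(x^3 + 4x^2 + 3x + 3), pattern 3+3; mod 13: f = (x^6 + 7x^5 + 2x^4 + 6x^3 + 2x^2 + 7x + 3), pattern 6; mod 17: f = (x + 6)(x + 9)(x^2 + 5x + 9)(x^2 + 8x + 6), pattern 2+2+1+1; mod 31: f = (x + 3)(x + 6)(x + 10)(x + 19)(x + 23)(x + 26), pattern 1+1+1+1+1+1. No other pattern occurs in this range, so the set of observed cycle types is {2+2+2, 3+3, 6, 2+2+1+1, 1+1+1+1+1+1}. The candidates containing elements of all these cycle types are D_6 (6T3) of order 12, A_4 x C_2 (6T6) of order 24, S_3 x S_3 (6T9) of order 36, S_4 x C_2 (6T11) of order 48, (S_3 x S_3) : C_2 (6T13) of order 72, PGL(2,5) (6T14) of order 120, S_6 (6T16) of order 720; the others are excluded. The observed types are precisely the cycle types that occur in D_6 (6T3). Each of the other remaining candidates has further cycle types, and by the Chebotarev density theorem the matching factorization patterns would occur for a proportion of primes equal to their share of the group: A_4 x C_2 (6T6) additionally contains elements of type 2+1+1+1+1 (3 of its 24 elements, about 12% of primes); S_3 x S_3 (6T9) additionally contains elements of type 3+1+1+1 (4 of its 36 elements, about 11% of primes); S_4 x C_2 (6T11) additionally contains elements of type 4+2, 4+1+1, 2+1+1+1+1 (15 of its 48 elements, about 31% of primes); (S_3 x S_3) : C_2 (6T13) additionally contains elements of type 4+2, 3+2+1, 3+1+1+1, 2+1+1+1+1 (40 of its 72 elements, about 56% of primes); PGL(2,5) (6T14) additionally contains elements of type 5+1, 4+1+1 (54 of its 120 elements, about 45% of primes); S_6 (6T16) additionally contains elements of type 5+1, 4+2, 4+1+1, 3+2+1, 3+1+1+1, 2+1+1+1+1 (499 of its 720 elements, about 69% of primes). None of the 79 primes tested shows any such pattern (for each of these groups the chance of that is below 10^-4), which rules them out. Hence G = D_6 (6T3), of order 12. The Galois group D_6 (6T3) has order 12, so the splitting field has degree 12 over Q.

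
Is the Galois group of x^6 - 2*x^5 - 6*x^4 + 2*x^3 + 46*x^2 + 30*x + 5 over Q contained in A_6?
The polynomial is irreducible of degree 6 over Q. Its discriminant is 90962560000 = 301600^2, a perfect square. A Galois group lies in the alternating group exactly when the discriminant is a square in Q, so the Galois group ((C_3 x C_3) : C_4) is contained in A_6.

Yes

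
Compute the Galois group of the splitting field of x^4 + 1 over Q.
V_4 (also written V4)

The polynomial is an irreducible quartic over Q and its discriminant is 256 = 16^2, a perfect square, so the Galois group is contained in A_4. The resolvent cubic y^3 - 4*y splits completely over Q, which gives the Klein four-group V_4.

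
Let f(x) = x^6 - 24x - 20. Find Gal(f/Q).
The polynomial f is an irreducible sextic over Q, so G = Gal(f/Q) is one of the 16 transitive subgroups 6T1, ..., 6T16 of S_6. The discriminant of f is 746496000000 = 864000^2, a perfect square, so G is contained in A_6. The transitive groups of degree 6 contained in A_6 are: A_4 (6T4, order 12), S_4 (6T7, order 24), (C_3 x C_3) : C_4 (6T10, order 36), PSL(2,5) (6T12, order 60), A_6 (6T15, order 360). By Dedekind's theorem, for a prime p not dividing disc(f) the degrees of the irreducible factors of f mod p form the cycle type of an element of G. Factoring f modulo the 6 such primes p <= 23 (skipping 2, 3, 5, which divide the discriminant), each new pattern first appears at: mod 7: f = (x + 4)(x^5 + 3x^4 + 2x^3 + 6x^2 + 4x + 2), pattern 5+1; mod 23: f = (x + 2)(x + 11)(x + 16)(x^3 + 17x^2 + 13x + 7), pattern 3+1+1+1. No other pattern occurs in this range, so the set of observed cycle types is {5+1, 3+1+1+1}. Among the candidates above, the only group containing elements of all these cycle types is A_6 (6T15) — each of A_4 (6T4), S_4 (6T7), (C_3 x C_3) : C_4 (6T10), PSL(2,5) (6T12) lacks at least one of them. Hence G = A_6 (6T15), of order 360.

A_6 (order 360)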